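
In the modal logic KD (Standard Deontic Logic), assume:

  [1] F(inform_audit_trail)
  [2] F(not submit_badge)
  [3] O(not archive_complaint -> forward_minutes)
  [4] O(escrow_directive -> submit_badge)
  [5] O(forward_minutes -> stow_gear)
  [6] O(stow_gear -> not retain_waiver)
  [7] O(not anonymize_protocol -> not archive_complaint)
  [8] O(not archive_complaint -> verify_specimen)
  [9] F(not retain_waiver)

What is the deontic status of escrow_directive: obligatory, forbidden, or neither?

Neither

Premise 4 is O(escrow_directive -> submit_badge); even if O(submit_badge) held, inferring O(escrow_directive) would be affirming the consequent — invalid.
No premise or chain of K-axiom applications forces O(escrow_directive), and none forces O(not escrow_directive). So escrow_directive is neither obligatory nor forbidden under these norms.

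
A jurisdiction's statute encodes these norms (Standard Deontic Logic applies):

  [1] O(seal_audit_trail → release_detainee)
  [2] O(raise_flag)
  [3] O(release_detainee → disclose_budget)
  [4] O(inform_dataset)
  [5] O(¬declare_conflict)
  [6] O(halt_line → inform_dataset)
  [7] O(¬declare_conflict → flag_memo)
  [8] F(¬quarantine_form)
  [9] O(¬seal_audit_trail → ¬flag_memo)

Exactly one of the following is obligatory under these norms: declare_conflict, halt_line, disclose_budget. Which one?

Premise 5 states O(¬declare_conflict) outright.
Applying K to premise 7 (O(¬declare_conflict → flag_memo)) and O(¬declare_conflict) yields O(flag_memo).
Premise 9 is O(¬seal_audit_trail → ¬flag_memo); contrapositively O(flag_memo → seal_audit_trail). Since O(flag_memo) holds, K gives O(seal_audit_trail).
From O(seal_audit_trail) and premise 1, O(seal_audit_trail → release_detainee), we obtain O(release_detainee).
Premise 3 is O(release_detainee → disclose_budget); since O(release_detainee), deontic closure gives O(disclose_budget).
So O(disclose_budget) holds — disclose_budget is obligatory. None of the other listed options is made obligatory by any chain of premises.

disclose_budget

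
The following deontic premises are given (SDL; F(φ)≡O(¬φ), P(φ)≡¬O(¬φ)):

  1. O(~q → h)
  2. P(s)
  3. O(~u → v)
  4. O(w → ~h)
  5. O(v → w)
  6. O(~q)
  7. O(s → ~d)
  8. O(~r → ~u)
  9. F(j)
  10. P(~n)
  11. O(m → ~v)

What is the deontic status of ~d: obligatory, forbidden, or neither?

Premise 7 is O(s → ~d), but O(s) is not derivable from the premises (the permission P(s) asserts only ~O(~s), not O(s)), so it does not yield O(~d).
No premise or chain of K-axiom applications forces O(~d), and none forces O(d). So ~d is neither obligatory nor forbidden under these norms.

Neither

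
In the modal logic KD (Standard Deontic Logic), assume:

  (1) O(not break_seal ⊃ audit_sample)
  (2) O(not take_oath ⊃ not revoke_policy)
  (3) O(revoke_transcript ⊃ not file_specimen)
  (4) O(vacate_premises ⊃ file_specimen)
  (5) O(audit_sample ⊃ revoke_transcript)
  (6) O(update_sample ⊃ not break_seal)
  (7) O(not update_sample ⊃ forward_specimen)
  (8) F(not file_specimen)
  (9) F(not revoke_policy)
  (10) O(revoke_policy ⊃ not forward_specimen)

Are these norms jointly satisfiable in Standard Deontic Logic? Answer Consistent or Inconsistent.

F(not file_specimen) at premise 8 means O(file_specimen).
The contrapositive of premise 3 (O(revoke_transcript ⊃ not file_specimen)) is O(file_specimen ⊃ not revoke_transcript), and O(file_specimen) is already established, so O(not revoke_transcript).
Premise 5 is O(audit_sample ⊃ revoke_transcript); contrapositively O(not revoke_transcript ⊃ not audit_sample). Since O(not revoke_transcript) holds, K gives O(not audit_sample).
Premise 1 is O(not break_seal ⊃ audit_sample); contrapositively O(not audit_sample ⊃ break_seal). Since O(not audit_sample) holds, K gives O(break_seal).
Premise 6, O(update_sample ⊃ not break_seal), contraposes to O(break_seal ⊃ not update_sample); with O(break_seal) we get O(not update_sample).
Premise 7 is O(not update_sample ⊃ forward_specimen); since O(not update_sample), deontic closure gives O(forward_specimen).
Premise 10, O(revoke_policy ⊃ not forward_specimen), contraposes to O(forward_specimen ⊃ not revoke_policy); with O(forward_specimen) we get O(not revoke_policy).
Yet premise 9 is F(not revoke_policy), i.e. O(revoke_policy).
We now have both O(not revoke_policy) and O(revoke_policy) — revoke_policy is simultaneously obligatory and forbidden, violating the D-axiom.

Inconsistent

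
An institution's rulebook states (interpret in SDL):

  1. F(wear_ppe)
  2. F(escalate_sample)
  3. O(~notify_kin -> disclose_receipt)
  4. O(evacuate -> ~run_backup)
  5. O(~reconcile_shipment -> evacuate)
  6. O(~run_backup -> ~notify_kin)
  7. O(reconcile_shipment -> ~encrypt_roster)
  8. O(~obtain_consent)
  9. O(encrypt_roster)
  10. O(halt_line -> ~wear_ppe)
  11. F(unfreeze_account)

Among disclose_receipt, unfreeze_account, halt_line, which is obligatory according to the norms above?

Premise 9 gives O(encrypt_roster).
Premise 7 is O(reconcile_shipment -> ~encrypt_roster); contrapositively O(encrypt_roster -> ~reconcile_shipment). Since O(encrypt_roster) holds, K gives O(~reconcile_shipment).
Applying K to premise 5 (O(~reconcile_shipment -> evacuate)) and O(~reconcile_shipment) yields O(evacuate).
Premise 4 is O(evacuate -> ~run_backup); since O(evacuate), deontic closure gives O(~run_backup).
From O(~run_backup) and premise 6, O(~run_backup -> ~notify_kin), we obtain O(~notify_kin).
With premise 3, O(~notify_kin -> disclose_receipt), the K-axiom yields O(disclose_receipt).
So O(disclose_receipt) holds — disclose_receipt is obligatory. None of the other listed options is made obligatory by any chain of premises.

disclose_receipt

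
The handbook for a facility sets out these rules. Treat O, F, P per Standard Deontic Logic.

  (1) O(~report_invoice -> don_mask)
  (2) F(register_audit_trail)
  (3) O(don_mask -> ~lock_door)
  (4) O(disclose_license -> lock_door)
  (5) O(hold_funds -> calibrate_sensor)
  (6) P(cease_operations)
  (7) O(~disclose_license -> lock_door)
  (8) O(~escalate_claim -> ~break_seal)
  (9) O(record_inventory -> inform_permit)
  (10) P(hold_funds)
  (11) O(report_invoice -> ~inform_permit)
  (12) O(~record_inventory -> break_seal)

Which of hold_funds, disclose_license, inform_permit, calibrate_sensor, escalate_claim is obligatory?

By case analysis on ~disclose_license: premise 7 gives O(~disclose_license -> lock_door) and premise 4 gives O(disclose_license -> lock_door), so O(lock_door) either way.
The contrapositive of premise 3 (O(don_mask -> ~lock_door)) is O(lock_door -> ~don_mask), and O(lock_door) is already established, so O(~don_mask).
Premise 1, O(~report_invoice -> don_mask), contraposes to O(~don_mask -> report_invoice); with O(~don_mask) we get O(report_invoice).
With premise 11, O(report_invoice -> ~inform_permit), the K-axiom yields O(~inform_permit).
The contrapositive of premise 9 (O(record_inventory -> inform_permit)) is O(~inform_permit -> ~record_inventory), and O(~inform_permit) is already established, so O(~record_inventory).
Premise 12 is O(~record_inventory -> break_seal); since O(~record_inventory), deontic closure gives O(break_seal).
The contrapositive of premise 8 (O(~escalate_claim -> ~break_seal)) is O(break_seal -> escalate_claim), and O(break_seal) is already established, so O(escalate_claim).
So O(escalate_claim) holds — escalate_claim is obligatory. None of the other listed options is made obligatory by any chain of premises.

escalate_claim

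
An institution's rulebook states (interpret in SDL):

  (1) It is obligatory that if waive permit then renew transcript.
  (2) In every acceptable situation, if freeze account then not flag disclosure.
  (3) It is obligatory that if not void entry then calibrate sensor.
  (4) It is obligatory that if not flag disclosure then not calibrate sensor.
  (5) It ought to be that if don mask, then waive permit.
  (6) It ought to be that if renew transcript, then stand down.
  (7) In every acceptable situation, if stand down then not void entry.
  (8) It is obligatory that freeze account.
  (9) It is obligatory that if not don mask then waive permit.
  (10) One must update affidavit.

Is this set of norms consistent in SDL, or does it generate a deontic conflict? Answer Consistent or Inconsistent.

Premises 5 and 9 are O(don_mask → waive_permit) and O(¬don_mask → waive_permit); every ideal world satisfies don_mask or ¬don_mask, so in either case waive_permit holds — hence O(waive_permit).
From O(waive_permit) and premise 1, O(waive_permit → renew_transcript), we obtain O(renew_transcript).
With premise 6, O(renew_transcript → stand_down), the K-axiom yields O(stand_down).
Applying K to premise 7 (O(stand_down → ¬void_entry)) and O(stand_down) yields O(¬void_entry).
Premise 3 is O(¬void_entry → calibrate_sensor); since O(¬void_entry), deontic closure gives O(calibrate_sensor).
Premise 4, O(¬flag_disclosure → ¬calibrate_sensor), contraposes to O(calibrate_sensor → flag_disclosure); with O(calibrate_sensor) we get O(flag_disclosure).
The contrapositive of premise 2 (O(freeze_account → ¬flag_disclosure)) is O(flag_disclosure → ¬freeze_account), and O(flag_disclosure) is already established, so O(¬freeze_account).
But premise 8 directly asserts O(freeze_account).
We now have both O(¬freeze_account) and O(freeze_account) — freeze_account is simultaneously obligatory and forbidden, violating the D-axiom.

Inconsistent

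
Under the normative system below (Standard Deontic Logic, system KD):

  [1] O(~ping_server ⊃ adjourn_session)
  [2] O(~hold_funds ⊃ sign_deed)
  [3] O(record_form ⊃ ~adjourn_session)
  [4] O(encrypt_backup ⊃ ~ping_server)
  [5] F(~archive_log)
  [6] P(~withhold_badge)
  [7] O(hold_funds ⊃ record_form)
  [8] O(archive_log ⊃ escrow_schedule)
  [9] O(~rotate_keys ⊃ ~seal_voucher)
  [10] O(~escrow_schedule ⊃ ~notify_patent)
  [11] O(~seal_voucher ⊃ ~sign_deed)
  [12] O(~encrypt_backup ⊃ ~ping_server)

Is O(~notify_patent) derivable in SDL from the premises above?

Premise 10 is O(~escrow_schedule ⊃ ~notify_patent), but O(~escrow_schedule) is not derivable from the premises, so it does not yield O(~notify_patent).
No other premise forces O(~notify_patent). An ideal world satisfying every premise can still have ~notify_patent false, so O(~notify_patent) is not derivable.

No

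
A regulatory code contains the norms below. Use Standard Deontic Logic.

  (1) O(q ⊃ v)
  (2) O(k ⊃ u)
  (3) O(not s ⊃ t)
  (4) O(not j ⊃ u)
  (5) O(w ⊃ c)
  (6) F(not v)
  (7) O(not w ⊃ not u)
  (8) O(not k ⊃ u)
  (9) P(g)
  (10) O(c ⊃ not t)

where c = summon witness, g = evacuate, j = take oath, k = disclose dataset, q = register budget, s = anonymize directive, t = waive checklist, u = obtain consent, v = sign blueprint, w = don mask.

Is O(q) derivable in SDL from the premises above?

No

Premise 1 is O(q ⊃ v); even if O(v) held, inferring O(q) would be affirming the consequent — invalid.
No other premise forces O(q). An ideal world satisfying every premise can still have q false, so O(q) is not derivable.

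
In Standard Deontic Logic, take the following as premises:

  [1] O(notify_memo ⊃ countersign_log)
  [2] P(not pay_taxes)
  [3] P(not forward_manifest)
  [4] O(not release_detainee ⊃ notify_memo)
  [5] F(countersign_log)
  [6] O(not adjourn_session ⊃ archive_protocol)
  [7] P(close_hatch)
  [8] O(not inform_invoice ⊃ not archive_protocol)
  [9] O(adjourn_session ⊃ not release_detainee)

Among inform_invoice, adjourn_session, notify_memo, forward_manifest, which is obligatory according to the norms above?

Premise 5, F(countersign_log), is equivalent to O(not countersign_log).
Premise 1 is O(notify_memo ⊃ countersign_log); contrapositively O(not countersign_log ⊃ not notify_memo). Since O(not countersign_log) holds, K gives O(not notify_memo).
The contrapositive of premise 4 (O(not release_detainee ⊃ notify_memo)) is O(not notify_memo ⊃ release_detainee), and O(not notify_memo) is already established, so O(release_detainee).
The contrapositive of premise 9 (O(adjourn_session ⊃ not release_detainee)) is O(release_detainee ⊃ not adjourn_session), and O(release_detainee) is already established, so O(not adjourn_session).
From O(not adjourn_session) and premise 6, O(not adjourn_session ⊃ archive_protocol), we obtain O(archive_protocol).
Premise 8, O(not inform_invoice ⊃ not archive_protocol), contraposes to O(archive_protocol ⊃ inform_invoice); with O(archive_protocol) we get O(inform_invoice).
So O(inform_invoice) holds — inform_invoice is obligatory. None of the other listed options is made obligatory by any chain of premises.

inform_invoice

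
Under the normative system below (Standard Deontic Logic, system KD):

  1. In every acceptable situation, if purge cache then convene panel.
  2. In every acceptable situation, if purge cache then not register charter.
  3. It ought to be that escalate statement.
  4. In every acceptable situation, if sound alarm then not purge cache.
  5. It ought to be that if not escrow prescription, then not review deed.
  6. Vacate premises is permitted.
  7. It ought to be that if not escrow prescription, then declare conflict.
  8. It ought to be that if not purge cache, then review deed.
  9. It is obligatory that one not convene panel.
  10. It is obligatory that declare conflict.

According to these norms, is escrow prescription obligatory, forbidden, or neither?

Obligatory

Premise 9 gives O(¬convene_panel).
The contrapositive of premise 1 (O(purge_cache → convene_panel)) is O(¬convene_panel → ¬purge_cache), and O(¬convene_panel) is already established, so O(¬purge_cache).
From O(¬purge_cache) and premise 8, O(¬purge_cache → review_deed), we obtain O(review_deed).
Premise 5 is O(¬escrow_prescription → ¬review_deed); contrapositively O(review_deed → escrow_prescription). Since O(review_deed) holds, K gives O(escrow_prescription).
Premises 2, 3, 4, 6, 7, 10 do not contribute to this derivation.
Hence escrow_prescription is obligatory.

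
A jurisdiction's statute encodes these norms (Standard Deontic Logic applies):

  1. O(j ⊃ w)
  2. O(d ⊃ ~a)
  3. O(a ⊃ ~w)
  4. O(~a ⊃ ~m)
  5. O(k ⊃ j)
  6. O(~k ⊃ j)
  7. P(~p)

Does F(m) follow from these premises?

By case analysis on k: premise 5 gives O(k ⊃ j) and premise 6 gives O(~k ⊃ j), so O(j) either way.
Applying K to premise 1 (O(j ⊃ w)) and O(j) yields O(w).
Premise 3 is O(a ⊃ ~w); contrapositively O(w ⊃ ~a). Since O(w) holds, K gives O(~a).
Premise 4 is O(~a ⊃ ~m); since O(~a), deontic closure gives O(~m).
Premises 2, 7 do not contribute to this derivation.
So O(~m) holds, i.e. F(m). The claim follows.

Yes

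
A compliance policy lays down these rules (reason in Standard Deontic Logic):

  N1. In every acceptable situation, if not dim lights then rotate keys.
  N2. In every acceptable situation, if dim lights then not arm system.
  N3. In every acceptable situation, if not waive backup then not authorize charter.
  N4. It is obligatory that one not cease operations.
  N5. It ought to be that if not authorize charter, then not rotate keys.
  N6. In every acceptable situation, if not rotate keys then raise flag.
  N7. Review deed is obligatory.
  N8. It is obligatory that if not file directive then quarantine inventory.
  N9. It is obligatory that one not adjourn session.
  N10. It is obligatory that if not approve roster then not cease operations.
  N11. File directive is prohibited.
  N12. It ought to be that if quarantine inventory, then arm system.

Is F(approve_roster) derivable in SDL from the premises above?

Premise 10 is O(¬approve_roster → ¬cease_operations); even if O(¬cease_operations) held, inferring O(¬approve_roster) would be affirming the consequent — invalid.
No other premise forces O(¬approve_roster). An ideal world satisfying every premise can still have approve_roster true, so F(approve_roster) is not derivable.

No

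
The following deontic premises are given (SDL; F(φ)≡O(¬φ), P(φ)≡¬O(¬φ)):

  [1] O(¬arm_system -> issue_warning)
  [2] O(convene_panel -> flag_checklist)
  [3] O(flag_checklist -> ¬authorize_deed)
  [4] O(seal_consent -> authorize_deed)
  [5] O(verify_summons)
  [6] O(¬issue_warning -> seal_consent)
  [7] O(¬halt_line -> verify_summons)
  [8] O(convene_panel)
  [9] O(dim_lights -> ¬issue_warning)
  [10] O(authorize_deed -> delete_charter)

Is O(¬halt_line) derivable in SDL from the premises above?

Premise 7 is O(¬halt_line -> verify_summons); even if O(verify_summons) held, inferring O(¬halt_line) would be affirming the consequent — invalid.
No other premise forces O(¬halt_line). An ideal world satisfying every premise can still have ¬halt_line false, so O(¬halt_line) is not derivable.

No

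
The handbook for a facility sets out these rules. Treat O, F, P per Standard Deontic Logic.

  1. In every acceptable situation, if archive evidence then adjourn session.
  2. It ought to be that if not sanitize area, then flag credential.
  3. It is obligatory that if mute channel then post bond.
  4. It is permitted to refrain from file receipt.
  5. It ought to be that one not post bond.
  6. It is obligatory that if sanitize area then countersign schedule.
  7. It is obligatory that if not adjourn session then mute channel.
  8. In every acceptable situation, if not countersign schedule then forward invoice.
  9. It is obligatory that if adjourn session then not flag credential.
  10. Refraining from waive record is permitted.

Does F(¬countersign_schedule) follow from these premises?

Yes

Premise 5 states O(¬post_bond) outright.
Premise 3 is O(mute_channel → post_bond); contrapositively O(¬post_bond → ¬mute_channel). Since O(¬post_bond) holds, K gives O(¬mute_channel).
Premise 7, O(¬adjourn_session → mute_channel), contraposes to O(¬mute_channel → adjourn_session); with O(¬mute_channel) we get O(adjourn_session).
Premise 9 is O(adjourn_session → ¬flag_credential); since O(adjourn_session), deontic closure gives O(¬flag_credential).
The contrapositive of premise 2 (O(¬sanitize_area → flag_credential)) is O(¬flag_credential → sanitize_area), and O(¬flag_credential) is already established, so O(sanitize_area).
Premise 6 is O(sanitize_area → countersign_schedule); since O(sanitize_area), deontic closure gives O(countersign_schedule).
Premises 1, 4, 8, 10 do not contribute to this derivation.
So O(countersign_schedule) holds, i.e. F(¬countersign_schedule). The claim follows.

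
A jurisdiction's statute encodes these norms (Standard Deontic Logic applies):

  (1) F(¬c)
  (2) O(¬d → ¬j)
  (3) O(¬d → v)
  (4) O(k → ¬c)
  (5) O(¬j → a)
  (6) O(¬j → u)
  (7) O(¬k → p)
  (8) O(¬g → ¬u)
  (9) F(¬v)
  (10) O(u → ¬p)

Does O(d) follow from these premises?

Yes

Premise 1 is F(¬c), i.e. O(c).
Premise 4 is O(k → ¬c); contrapositively O(c → ¬k). Since O(c) holds, K gives O(¬k).
With premise 7, O(¬k → p), the K-axiom yields O(p).
The contrapositive of premise 10 (O(u → ¬p)) is O(p → ¬u), and O(p) is already established, so O(¬u).
Premise 6 is O(¬j → u); contrapositively O(¬u → j). Since O(¬u) holds, K gives O(j).
Premise 2, O(¬d → ¬j), contraposes to O(j → d); with O(j) we get O(d).
Premises 3, 5, 8, 9 do not contribute to this derivation.
So O(d) follows.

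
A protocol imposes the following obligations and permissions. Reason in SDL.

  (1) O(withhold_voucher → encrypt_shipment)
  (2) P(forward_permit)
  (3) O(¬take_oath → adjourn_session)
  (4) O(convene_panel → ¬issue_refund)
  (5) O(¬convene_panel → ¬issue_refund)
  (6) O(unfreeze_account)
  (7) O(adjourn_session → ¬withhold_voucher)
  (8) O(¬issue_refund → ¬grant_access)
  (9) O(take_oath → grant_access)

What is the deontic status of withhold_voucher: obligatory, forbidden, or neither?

Forbidden

By case analysis on ¬convene_panel: premise 5 gives O(¬convene_panel → ¬issue_refund) and premise 4 gives O(convene_panel → ¬issue_refund), so O(¬issue_refund) either way.
Applying K to premise 8 (O(¬issue_refund → ¬grant_access)) and O(¬issue_refund) yields O(¬grant_access).
Premise 9, O(take_oath → grant_access), contraposes to O(¬grant_access → ¬take_oath); with O(¬grant_access) we get O(¬take_oath).
Applying K to premise 3 (O(¬take_oath → adjourn_session)) and O(¬take_oath) yields O(adjourn_session).
With premise 7, O(adjourn_session → ¬withhold_voucher), the K-axiom yields O(¬withhold_voucher).
Premises 1, 2, 6 do not contribute to this derivation.
Thus O(¬withhold_voucher), which is F(withhold_voucher): withhold_voucher is forbidden.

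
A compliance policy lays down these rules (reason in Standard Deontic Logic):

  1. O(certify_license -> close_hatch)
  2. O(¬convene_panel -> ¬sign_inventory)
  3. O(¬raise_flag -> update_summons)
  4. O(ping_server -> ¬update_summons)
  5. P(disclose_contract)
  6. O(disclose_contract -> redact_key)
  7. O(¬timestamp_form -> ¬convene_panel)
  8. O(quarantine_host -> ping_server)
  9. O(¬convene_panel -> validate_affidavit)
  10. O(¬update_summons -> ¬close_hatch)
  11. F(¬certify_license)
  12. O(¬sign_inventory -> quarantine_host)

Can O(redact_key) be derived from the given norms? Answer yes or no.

No

Premise 6 is O(disclose_contract -> redact_key), but O(disclose_contract) is not derivable from the premises (the permission P(disclose_contract) asserts only ¬O(¬disclose_contract), not O(disclose_contract)), so it does not yield O(redact_key).
No other premise forces O(redact_key). An ideal world satisfying every premise can still have redact_key false, so O(redact_key) is not derivable.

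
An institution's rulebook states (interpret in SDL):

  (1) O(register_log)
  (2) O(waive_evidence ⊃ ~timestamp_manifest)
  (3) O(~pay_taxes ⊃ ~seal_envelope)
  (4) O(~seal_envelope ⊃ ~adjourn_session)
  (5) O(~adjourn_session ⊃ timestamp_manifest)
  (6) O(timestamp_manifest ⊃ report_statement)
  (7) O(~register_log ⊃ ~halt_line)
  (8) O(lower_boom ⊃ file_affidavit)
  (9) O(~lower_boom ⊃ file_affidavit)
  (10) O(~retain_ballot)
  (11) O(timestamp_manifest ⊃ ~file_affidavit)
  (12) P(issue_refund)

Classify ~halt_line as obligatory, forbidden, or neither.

Neither

Premise 7 is O(~register_log ⊃ ~halt_line), but O(~register_log) is not derivable from the premises, so it does not yield O(~halt_line).
No premise or chain of K-axiom applications forces O(~halt_line), and none forces O(halt_line). So ~halt_line is neither obligatory nor forbidden under these norms.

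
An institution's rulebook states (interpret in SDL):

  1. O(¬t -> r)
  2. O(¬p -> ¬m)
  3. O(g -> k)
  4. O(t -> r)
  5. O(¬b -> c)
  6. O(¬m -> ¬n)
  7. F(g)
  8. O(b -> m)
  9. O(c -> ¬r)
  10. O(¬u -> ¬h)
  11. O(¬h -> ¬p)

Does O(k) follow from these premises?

Premise 3 is O(g -> k), but O(g) is not derivable from the premises, so it does not yield O(k).
No other premise forces O(k). An ideal world satisfying every premise can still have k false, so O(k) is not derivable.

No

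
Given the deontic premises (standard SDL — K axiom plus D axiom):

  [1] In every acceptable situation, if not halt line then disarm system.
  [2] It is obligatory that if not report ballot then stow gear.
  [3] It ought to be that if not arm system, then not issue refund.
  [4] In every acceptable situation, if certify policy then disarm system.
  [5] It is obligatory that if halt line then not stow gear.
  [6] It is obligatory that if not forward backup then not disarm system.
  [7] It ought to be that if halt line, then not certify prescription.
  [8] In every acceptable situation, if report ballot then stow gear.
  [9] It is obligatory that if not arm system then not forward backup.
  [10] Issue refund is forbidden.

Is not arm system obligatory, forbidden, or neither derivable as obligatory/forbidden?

Forbidden

By case analysis on ¬report_ballot: premise 2 gives O(¬report_ballot → stow_gear) and premise 8 gives O(report_ballot → stow_gear), so O(stow_gear) either way.
The contrapositive of premise 5 (O(halt_line → ¬stow_gear)) is O(stow_gear → ¬halt_line), and O(stow_gear) is already established, so O(¬halt_line).
Premise 1 is O(¬halt_line → disarm_system); since O(¬halt_line), deontic closure gives O(disarm_system).
The contrapositive of premise 6 (O(¬forward_backup → ¬disarm_system)) is O(disarm_system → forward_backup), and O(disarm_system) is already established, so O(forward_backup).
Premise 9, O(¬arm_system → ¬forward_backup), contraposes to O(forward_backup → arm_system); with O(forward_backup) we get O(arm_system).
Premises 3, 4, 7, 10 do not contribute to this derivation.
Thus O(arm_system), which is F(¬arm_system): ¬arm_system is forbidden.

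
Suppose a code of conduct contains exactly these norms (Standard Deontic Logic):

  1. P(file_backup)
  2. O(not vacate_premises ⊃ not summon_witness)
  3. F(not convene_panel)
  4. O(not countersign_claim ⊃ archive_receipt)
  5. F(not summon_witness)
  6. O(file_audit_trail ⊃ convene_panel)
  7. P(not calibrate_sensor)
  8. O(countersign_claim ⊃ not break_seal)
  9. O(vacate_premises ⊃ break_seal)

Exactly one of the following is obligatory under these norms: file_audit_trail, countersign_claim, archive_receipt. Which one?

archive_receipt

F(not summon_witness) at premise 5 means O(summon_witness).
The contrapositive of premise 2 (O(not vacate_premises ⊃ not summon_witness)) is O(summon_witness ⊃ vacate_premises), and O(summon_witness) is already established, so O(vacate_premises).
From O(vacate_premises) and premise 9, O(vacate_premises ⊃ break_seal), we obtain O(break_seal).
Premise 8, O(countersign_claim ⊃ not break_seal), contraposes to O(break_seal ⊃ not countersign_claim); with O(break_seal) we get O(not countersign_claim).
With premise 4, O(not countersign_claim ⊃ archive_receipt), the K-axiom yields O(archive_receipt).
So O(archive_receipt) holds — archive_receipt is obligatory. None of the other listed options is made obligatory by any chain of premises.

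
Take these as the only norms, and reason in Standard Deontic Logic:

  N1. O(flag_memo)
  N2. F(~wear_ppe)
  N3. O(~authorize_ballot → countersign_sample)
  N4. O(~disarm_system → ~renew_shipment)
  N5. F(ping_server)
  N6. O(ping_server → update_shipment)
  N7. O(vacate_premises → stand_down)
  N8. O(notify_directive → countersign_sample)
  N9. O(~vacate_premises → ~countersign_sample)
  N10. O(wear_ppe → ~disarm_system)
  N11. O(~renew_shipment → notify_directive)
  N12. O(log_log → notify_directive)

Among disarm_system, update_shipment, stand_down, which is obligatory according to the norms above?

stand_down

F(~wear_ppe) at premise 2 means O(wear_ppe).
Applying K to premise 10 (O(wear_ppe → ~disarm_system)) and O(wear_ppe) yields O(~disarm_system).
With premise 4, O(~disarm_system → ~renew_shipment), the K-axiom yields O(~renew_shipment).
Applying K to premise 11 (O(~renew_shipment → notify_directive)) and O(~renew_shipment) yields O(notify_directive).
Applying K to premise 8 (O(notify_directive → countersign_sample)) and O(notify_directive) yields O(countersign_sample).
The contrapositive of premise 9 (O(~vacate_premises → ~countersign_sample)) is O(countersign_sample → vacate_premises), and O(countersign_sample) is already established, so O(vacate_premises).
Applying K to premise 7 (O(vacate_premises → stand_down)) and O(vacate_premises) yields O(stand_down).
So O(stand_down) holds — stand_down is obligatory. None of the other listed options is made obligatory by any chain of premises.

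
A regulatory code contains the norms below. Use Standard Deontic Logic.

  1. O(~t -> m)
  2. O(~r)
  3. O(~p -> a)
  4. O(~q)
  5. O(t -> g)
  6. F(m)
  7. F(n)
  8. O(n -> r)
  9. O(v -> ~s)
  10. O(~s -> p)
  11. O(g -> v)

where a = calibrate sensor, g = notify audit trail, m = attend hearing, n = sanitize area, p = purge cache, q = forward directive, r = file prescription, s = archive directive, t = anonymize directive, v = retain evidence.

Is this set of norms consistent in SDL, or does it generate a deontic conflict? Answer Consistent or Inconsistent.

Premise 8 is O(n -> r), but O(n) is not derivable from the premises, so it does not yield O(r).
So O(r) is not derivable, and the apparent clash with O(~r) does not arise.
A world satisfying every obligation exists (e.g. a=false, g=true, m=false, n=false, p=true, q=false, r=false, s=false, t=true, v=true); no atom is both obligatory and forbidden, so the set is consistent.

Consistent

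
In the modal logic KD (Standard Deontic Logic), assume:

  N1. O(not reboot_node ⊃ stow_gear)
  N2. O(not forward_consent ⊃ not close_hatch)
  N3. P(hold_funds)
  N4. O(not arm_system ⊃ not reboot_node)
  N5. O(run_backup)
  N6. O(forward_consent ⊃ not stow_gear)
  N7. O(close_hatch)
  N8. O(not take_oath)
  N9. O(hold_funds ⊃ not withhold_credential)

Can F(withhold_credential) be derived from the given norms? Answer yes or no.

No

Premise 9 is O(hold_funds ⊃ not withhold_credential), but O(hold_funds) is not derivable from the premises (the permission P(hold_funds) asserts only not O(not hold_funds), not O(hold_funds)), so it does not yield O(not withhold_credential).
No other premise forces O(not withhold_credential). An ideal world satisfying every premise can still have withhold_credential true, so F(withhold_credential) is not derivable.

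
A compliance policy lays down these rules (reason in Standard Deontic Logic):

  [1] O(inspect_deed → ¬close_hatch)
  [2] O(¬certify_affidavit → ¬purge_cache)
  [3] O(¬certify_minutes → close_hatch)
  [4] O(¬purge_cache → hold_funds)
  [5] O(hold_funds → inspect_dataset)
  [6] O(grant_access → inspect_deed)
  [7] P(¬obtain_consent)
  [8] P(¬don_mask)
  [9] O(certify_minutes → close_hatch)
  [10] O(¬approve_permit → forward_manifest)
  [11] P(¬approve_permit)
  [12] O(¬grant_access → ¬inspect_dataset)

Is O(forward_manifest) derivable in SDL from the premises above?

No

Premise 10 is O(¬approve_permit → forward_manifest), but O(¬approve_permit) is not derivable from the premises (the permission P(¬approve_permit) asserts only ¬O(approve_permit), not O(¬approve_permit)), so it does not yield O(forward_manifest).
No other premise forces O(forward_manifest). An ideal world satisfying every premise can still have forward_manifest false, so O(forward_manifest) is not derivable.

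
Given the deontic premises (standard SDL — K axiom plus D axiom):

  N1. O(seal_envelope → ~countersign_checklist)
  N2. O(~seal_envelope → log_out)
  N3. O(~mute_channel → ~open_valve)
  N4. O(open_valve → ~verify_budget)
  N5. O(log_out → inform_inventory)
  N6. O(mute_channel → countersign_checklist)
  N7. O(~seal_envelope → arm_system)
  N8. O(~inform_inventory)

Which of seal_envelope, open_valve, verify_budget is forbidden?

Premise 8 gives O(~inform_inventory).
The contrapositive of premise 5 (O(log_out → inform_inventory)) is O(~inform_inventory → ~log_out), and O(~inform_inventory) is already established, so O(~log_out).
Premise 2, O(~seal_envelope → log_out), contraposes to O(~log_out → seal_envelope); with O(~log_out) we get O(seal_envelope).
With premise 1, O(seal_envelope → ~countersign_checklist), the K-axiom yields O(~countersign_checklist).
The contrapositive of premise 6 (O(mute_channel → countersign_checklist)) is O(~countersign_checklist → ~mute_channel), and O(~countersign_checklist) is already established, so O(~mute_channel).
From O(~mute_channel) and premise 3, O(~mute_channel → ~open_valve), we obtain O(~open_valve).
So O(~open_valve) holds, i.e. open_valve is forbidden. None of the other listed options is forbidden under the premises.

open_valve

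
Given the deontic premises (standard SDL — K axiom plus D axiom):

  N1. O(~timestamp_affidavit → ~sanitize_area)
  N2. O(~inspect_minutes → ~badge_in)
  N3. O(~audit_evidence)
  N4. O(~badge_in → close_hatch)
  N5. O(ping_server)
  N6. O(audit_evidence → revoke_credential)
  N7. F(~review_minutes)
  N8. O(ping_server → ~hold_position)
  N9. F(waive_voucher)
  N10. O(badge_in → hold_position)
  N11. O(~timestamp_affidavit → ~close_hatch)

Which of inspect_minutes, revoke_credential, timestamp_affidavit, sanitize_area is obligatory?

From premise 5 we have O(ping_server).
Applying K to premise 8 (O(ping_server → ~hold_position)) and O(ping_server) yields O(~hold_position).
Premise 10 is O(badge_in → hold_position); contrapositively O(~hold_position → ~badge_in). Since O(~hold_position) holds, K gives O(~badge_in).
Applying K to premise 4 (O(~badge_in → close_hatch)) and O(~badge_in) yields O(close_hatch).
The contrapositive of premise 11 (O(~timestamp_affidavit → ~close_hatch)) is O(close_hatch → timestamp_affidavit), and O(close_hatch) is already established, so O(timestamp_affidavit).
So O(timestamp_affidavit) holds — timestamp_affidavit is obligatory. None of the other listed options is made obligatory by any chain of premises.

timestamp_affidavit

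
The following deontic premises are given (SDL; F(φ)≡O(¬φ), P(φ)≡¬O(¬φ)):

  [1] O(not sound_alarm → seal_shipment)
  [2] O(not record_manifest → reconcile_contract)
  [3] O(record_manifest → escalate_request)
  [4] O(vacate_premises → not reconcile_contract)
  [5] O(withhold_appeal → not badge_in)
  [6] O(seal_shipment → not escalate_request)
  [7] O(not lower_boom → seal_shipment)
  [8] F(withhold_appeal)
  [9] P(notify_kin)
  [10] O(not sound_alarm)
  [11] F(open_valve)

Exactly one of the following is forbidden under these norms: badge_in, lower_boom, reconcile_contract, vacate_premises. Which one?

vacate_premises

From premise 10 we have O(not sound_alarm).
Premise 1 is O(not sound_alarm → seal_shipment); since O(not sound_alarm), deontic closure gives O(seal_shipment).
From O(seal_shipment) and premise 6, O(seal_shipment → not escalate_request), we obtain O(not escalate_request).
The contrapositive of premise 3 (O(record_manifest → escalate_request)) is O(not escalate_request → not record_manifest), and O(not escalate_request) is already established, so O(not record_manifest).
From O(not record_manifest) and premise 2, O(not record_manifest → reconcile_contract), we obtain O(reconcile_contract).
Premise 4, O(vacate_premises → not reconcile_contract), contraposes to O(reconcile_contract → not vacate_premises); with O(reconcile_contract) we get O(not vacate_premises).
So O(not vacate_premises) holds, i.e. vacate_premises is forbidden. None of the other listed options is forbidden under the premises.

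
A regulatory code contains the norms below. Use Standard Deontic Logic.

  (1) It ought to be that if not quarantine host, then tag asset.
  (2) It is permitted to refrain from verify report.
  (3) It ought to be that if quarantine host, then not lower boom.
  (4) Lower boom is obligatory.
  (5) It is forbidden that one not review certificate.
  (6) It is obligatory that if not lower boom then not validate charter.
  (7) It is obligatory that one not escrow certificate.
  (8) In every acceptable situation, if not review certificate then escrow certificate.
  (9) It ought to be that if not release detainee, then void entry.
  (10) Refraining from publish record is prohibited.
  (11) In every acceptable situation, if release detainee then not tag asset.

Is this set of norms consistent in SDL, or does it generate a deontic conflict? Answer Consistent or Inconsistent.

Consistent

Premise 8 is O(¬review_certificate → escrow_certificate), but O(¬review_certificate) is not derivable from the premises, so it does not yield O(escrow_certificate).
So O(escrow_certificate) is not derivable, and the apparent clash with O(¬escrow_certificate) does not arise.
A world satisfying every obligation exists (e.g. escrow_certificate=false, lower_boom=true, publish_record=true, quarantine_host=false, release_detainee=false, review_certificate=true, tag_asset=true, validate_charter=false, verify_report=false, void_entry=true); no atom is both obligatory and forbidden, so the set is consistent.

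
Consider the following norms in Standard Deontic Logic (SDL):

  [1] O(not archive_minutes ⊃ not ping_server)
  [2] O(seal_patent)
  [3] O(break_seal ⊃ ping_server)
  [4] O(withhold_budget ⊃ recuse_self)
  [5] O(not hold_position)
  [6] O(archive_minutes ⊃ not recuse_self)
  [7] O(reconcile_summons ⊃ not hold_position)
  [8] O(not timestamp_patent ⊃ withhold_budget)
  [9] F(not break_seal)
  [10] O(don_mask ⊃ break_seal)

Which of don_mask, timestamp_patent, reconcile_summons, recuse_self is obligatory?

Premise 9 is F(not break_seal), i.e. O(break_seal).
Premise 3 is O(break_seal ⊃ ping_server); since O(break_seal), deontic closure gives O(ping_server).
Premise 1 is O(not archive_minutes ⊃ not ping_server); contrapositively O(ping_server ⊃ archive_minutes). Since O(ping_server) holds, K gives O(archive_minutes).
Applying K to premise 6 (O(archive_minutes ⊃ not recuse_self)) and O(archive_minutes) yields O(not recuse_self).
Premise 4, O(withhold_budget ⊃ recuse_self), contraposes to O(not recuse_self ⊃ not withhold_budget); with O(not recuse_self) we get O(not withhold_budget).
The contrapositive of premise 8 (O(not timestamp_patent ⊃ withhold_budget)) is O(not withhold_budget ⊃ timestamp_patent), and O(not withhold_budget) is already established, so O(timestamp_patent).
So O(timestamp_patent) holds — timestamp_patent is obligatory. None of the other listed options is made obligatory by any chain of premises.

timestamp_patent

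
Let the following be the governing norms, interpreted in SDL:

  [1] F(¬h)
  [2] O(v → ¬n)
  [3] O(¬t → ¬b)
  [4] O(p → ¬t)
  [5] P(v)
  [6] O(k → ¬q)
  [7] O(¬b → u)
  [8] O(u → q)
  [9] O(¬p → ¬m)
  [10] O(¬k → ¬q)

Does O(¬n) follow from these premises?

No

Premise 2 is O(v → ¬n), but O(v) is not derivable from the premises (the permission P(v) asserts only ¬O(¬v), not O(v)), so it does not yield O(¬n).
No other premise forces O(¬n). An ideal world satisfying every premise can still have ¬n false, so O(¬n) is not derivable.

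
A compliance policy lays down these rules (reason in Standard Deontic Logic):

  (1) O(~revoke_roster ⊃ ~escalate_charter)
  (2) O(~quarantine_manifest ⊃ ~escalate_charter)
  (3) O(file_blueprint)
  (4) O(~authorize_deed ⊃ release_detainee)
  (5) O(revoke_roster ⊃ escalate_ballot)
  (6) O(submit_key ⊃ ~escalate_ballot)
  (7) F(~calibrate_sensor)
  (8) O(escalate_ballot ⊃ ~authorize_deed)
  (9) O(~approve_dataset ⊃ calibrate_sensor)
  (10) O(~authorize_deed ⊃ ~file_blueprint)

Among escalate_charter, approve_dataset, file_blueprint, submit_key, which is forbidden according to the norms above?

Premise 3 gives O(file_blueprint).
Premise 10, O(~authorize_deed ⊃ ~file_blueprint), contraposes to O(file_blueprint ⊃ authorize_deed); with O(file_blueprint) we get O(authorize_deed).
The contrapositive of premise 8 (O(escalate_ballot ⊃ ~authorize_deed)) is O(authorize_deed ⊃ ~escalate_ballot), and O(authorize_deed) is already established, so O(~escalate_ballot).
Premise 5, O(revoke_roster ⊃ escalate_ballot), contraposes to O(~escalate_ballot ⊃ ~revoke_roster); with O(~escalate_ballot) we get O(~revoke_roster).
Premise 1 is O(~revoke_roster ⊃ ~escalate_charter); since O(~revoke_roster), deontic closure gives O(~escalate_charter).
So O(~escalate_charter) holds, i.e. escalate_charter is forbidden. None of the other listed options is forbidden under the premises.

escalate_charter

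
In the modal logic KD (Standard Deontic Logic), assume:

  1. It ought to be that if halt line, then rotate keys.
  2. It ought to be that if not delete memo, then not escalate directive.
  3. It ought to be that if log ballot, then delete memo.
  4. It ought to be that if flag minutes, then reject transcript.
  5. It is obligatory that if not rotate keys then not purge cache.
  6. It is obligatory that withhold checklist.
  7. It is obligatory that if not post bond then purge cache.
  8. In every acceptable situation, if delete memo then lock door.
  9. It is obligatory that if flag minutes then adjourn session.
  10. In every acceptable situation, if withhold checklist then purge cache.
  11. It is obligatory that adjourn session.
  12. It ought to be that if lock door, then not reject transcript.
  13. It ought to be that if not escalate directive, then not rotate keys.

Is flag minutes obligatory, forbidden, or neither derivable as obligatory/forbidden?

Forbidden

Premise 6 states O(withhold_checklist) outright.
Applying K to premise 10 (O(withhold_checklist → purge_cache)) and O(withhold_checklist) yields O(purge_cache).
Premise 5 is O(¬rotate_keys → ¬purge_cache); contrapositively O(purge_cache → rotate_keys). Since O(purge_cache) holds, K gives O(rotate_keys).
Premise 13 is O(¬escalate_directive → ¬rotate_keys); contrapositively O(rotate_keys → escalate_directive). Since O(rotate_keys) holds, K gives O(escalate_directive).
Premise 2, O(¬delete_memo → ¬escalate_directive), contraposes to O(escalate_directive → delete_memo); with O(escalate_directive) we get O(delete_memo).
With premise 8, O(delete_memo → lock_door), the K-axiom yields O(lock_door).
Premise 12 is O(lock_door → ¬reject_transcript); since O(lock_door), deontic closure gives O(¬reject_transcript).
Premise 4 is O(flag_minutes → reject_transcript); contrapositively O(¬reject_transcript → ¬flag_minutes). Since O(¬reject_transcript) holds, K gives O(¬flag_minutes).
Premises 1, 3, 7, 9, 11 do not contribute to this derivation.
Thus O(¬flag_minutes), which is F(flag_minutes): flag_minutes is forbidden.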